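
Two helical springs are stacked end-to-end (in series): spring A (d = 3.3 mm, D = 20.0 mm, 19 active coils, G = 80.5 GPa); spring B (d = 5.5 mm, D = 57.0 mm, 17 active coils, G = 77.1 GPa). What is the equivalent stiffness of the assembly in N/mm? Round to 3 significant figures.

2.06 N/mm

k_A = Gd⁴/(8D³N_a) = (80.5×10³)(3.3⁴)/(8·20.0³·19) = 7.8509 N/mm
k_B = Gd⁴/(8D³N_a) = (77.1×10³)(5.5⁴)/(8·57.0³·17) = 2.8012 N/mm
Series: 1/k_eq = 1/7.8509 + 1/2.8012 = 0.48437; k_eq = 2.0646 N/mm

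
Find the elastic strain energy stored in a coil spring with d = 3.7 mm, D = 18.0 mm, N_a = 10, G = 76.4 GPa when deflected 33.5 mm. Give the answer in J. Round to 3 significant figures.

17.2 J

k = Gd⁴/(8D³N_a) = (76.4×10³)(3.7⁴)/(8·18.0³·10) = 30.69 N/mm
U = ½kδ² = 0.5 × 30.69 × 33.5² = 17221 N·mm = 17.221 J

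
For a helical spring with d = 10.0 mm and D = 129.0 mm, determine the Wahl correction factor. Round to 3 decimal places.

C = D/d = 129.0/10.0 = 12.9000
K_W = (4C−1)/(4C−4) + 0.615/C = 50.600/47.600 + 0.0477 = 1.1107

1.111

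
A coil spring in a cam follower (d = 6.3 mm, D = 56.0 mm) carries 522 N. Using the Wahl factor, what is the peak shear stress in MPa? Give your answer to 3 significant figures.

Spring index C = D/d = 56.0/6.3 = 8.8889
K_W = (4C−1)/(4C−4) + 0.615/C = 34.556/31.556 + 0.0692 = 1.1643
τ₀ = 8FD/(πd³) = 8·522·56.0/(π·6.3³) = 233856/785.55 = 297.7 MPa
τ_max = K·τ₀ = 1.1643 × 297.7 = 346.6 MPa

347 MPa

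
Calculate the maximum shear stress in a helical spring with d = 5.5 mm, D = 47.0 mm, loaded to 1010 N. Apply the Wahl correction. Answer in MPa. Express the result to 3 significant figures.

Spring index C = D/d = 47.0/5.5 = 8.5455
K_W = (4C−1)/(4C−4) + 0.615/C = 33.182/30.182 + 0.0720 = 1.1714
τ₀ = 8FD/(πd³) = 8·1010·47.0/(π·5.5³) = 379760/522.68 = 726.56 MPa
τ_max = K·τ₀ = 1.1714 × 726.56 = 851.07 MPa

851 MPa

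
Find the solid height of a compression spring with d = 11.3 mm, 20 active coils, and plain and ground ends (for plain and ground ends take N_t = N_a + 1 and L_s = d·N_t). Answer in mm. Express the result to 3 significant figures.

237 mm

plain and ground ends: N_t = N_a + 1 = 20 + 1 = 21
L_s = d·N_t = 11.3 × 21 = 237.3 mm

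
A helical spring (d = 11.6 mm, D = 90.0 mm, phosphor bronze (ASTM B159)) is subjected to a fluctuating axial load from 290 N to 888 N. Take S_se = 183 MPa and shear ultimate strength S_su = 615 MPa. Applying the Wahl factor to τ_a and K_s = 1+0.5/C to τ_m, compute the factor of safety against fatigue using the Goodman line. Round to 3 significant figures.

2.30

C = D/d = 90.0/11.6 = 7.7586; K_W = (4C−1)/(4C−4)+0.615/C = 1.1902; K_s = 1+0.5/C = 1.0644
F_a = (F_max−F_min)/2 = 299 N; F_m = (F_max+F_min)/2 = 589 N
τ_a = K_W·8F_aD/(πd³) = 1.1902 × 43.902 = 52.253 MPa
τ_m = K_s·8F_mD/(πd³) = 1.0644 × 86.482 = 92.055 MPa
Goodman: 1/n_f = τ_a/S_se + τ_m/S_su = 52.253/183 + 92.055/615 = 0.28554 + 0.14968 = 0.43522
n_f = 1/0.43522 = 2.298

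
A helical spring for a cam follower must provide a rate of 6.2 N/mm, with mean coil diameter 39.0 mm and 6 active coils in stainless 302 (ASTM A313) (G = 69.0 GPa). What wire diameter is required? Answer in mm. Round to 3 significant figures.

4.00 mm

d = (8D³N_a·k / G)^(1/4) = (8·39.0³·6·6.2 / (69.0×10³))^0.25
  = (255.85)^0.25 = 3.9994 mm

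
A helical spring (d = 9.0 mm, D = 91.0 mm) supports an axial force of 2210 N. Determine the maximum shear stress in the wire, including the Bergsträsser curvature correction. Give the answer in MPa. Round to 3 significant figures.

Spring index C = D/d = 91.0/9.0 = 10.1111
K_B = (4C+2)/(4C−3) = 42.444/37.444 = 1.1335
τ₀ = 8FD/(πd³) = 8·2210·91.0/(π·9.0³) = 1.60888e+06/2290.2 = 702.5 MPa
τ_max = K·τ₀ = 1.1335 × 702.5 = 796.31 MPa

796 MPa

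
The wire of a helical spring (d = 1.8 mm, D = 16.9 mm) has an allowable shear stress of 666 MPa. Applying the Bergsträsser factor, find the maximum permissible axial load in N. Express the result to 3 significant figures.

78.8 N

C = D/d = 16.9/1.8 = 9.3889
K_B = (4C+2)/(4C−3) = 39.556/34.556 = 1.1447
τ_max = K·8FD/(πd³) → F_max = τ_allow·πd³/(8DK)
F_max = 666·π·1.8³/(8·16.9·1.1447) = 12202/154.76 = 78.845 N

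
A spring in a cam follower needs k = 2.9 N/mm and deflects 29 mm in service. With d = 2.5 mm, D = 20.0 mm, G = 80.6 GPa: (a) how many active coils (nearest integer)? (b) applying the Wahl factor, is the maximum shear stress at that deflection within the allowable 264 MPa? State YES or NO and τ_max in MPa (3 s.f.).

(a) 17 coils; (b) NO, τ_max = 324 MPa

N_a = Gd⁴/(8D³k) = (80.6×10³)(2.5⁴)/(8·20.0³·2.9) = 16.96 → N_a = 17
Actual rate k = Gd⁴/(8D³·17) = 2.8938 N/mm
Working load F = kδ = 2.8938·29 = 83.92 N
C = 20.0/2.5 = 8.0000; K_W = (4C−1)/(4C−4)+0.615/C = 1.1840
τ_max = K_W·8FD/(πd³) = 1.1840·273.54 = 323.87 MPa
τ_max > 264 MPa → exceeds allowable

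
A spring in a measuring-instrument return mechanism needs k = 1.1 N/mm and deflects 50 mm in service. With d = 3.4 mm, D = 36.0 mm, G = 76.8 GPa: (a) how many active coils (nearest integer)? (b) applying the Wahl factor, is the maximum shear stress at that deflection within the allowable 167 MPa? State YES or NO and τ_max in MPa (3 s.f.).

(a) 25 coils; (b) YES, τ_max = 146 MPa

N_a = Gd⁴/(8D³k) = (76.8×10³)(3.4⁴)/(8·36.0³·1.1) = 25 → N_a = 25
Actual rate k = Gd⁴/(8D³·25) = 1.0999 N/mm
Working load F = kδ = 1.0999·50 = 54.993 N
C = 36.0/3.4 = 10.5882; K_W = (4C−1)/(4C−4)+0.615/C = 1.1363
τ_max = K_W·8FD/(πd³) = 1.1363·128.27 = 145.75 MPa
τ_max ≤ 167 MPa → acceptable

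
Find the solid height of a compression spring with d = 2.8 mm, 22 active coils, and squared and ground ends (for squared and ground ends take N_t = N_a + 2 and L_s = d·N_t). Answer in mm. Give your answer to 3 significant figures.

squared and ground ends: N_t = N_a + 2 = 22 + 2 = 24
L_s = d·N_t = 2.8 × 24 = 67.2 mm

67.2 mm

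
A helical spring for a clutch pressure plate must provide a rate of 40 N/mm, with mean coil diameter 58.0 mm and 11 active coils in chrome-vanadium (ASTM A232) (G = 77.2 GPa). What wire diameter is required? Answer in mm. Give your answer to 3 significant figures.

d = (8D³N_a·k / G)^(1/4) = (8·58.0³·11·40 / (77.2×10³))^0.25
  = (8896.3)^0.25 = 9.7119 mm

9.71 mm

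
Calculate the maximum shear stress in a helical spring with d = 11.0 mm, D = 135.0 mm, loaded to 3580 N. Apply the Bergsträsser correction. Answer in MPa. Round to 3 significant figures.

1020 MPa

Spring index C = D/d = 135.0/11.0 = 12.2727
K_B = (4C+2)/(4C−3) = 51.091/46.091 = 1.1085
τ₀ = 8FD/(πd³) = 8·3580·135.0/(π·11.0³) = 3.8664e+06/4181.5 = 924.65 MPa
τ_max = K·τ₀ = 1.1085 × 924.65 = 1025 MPa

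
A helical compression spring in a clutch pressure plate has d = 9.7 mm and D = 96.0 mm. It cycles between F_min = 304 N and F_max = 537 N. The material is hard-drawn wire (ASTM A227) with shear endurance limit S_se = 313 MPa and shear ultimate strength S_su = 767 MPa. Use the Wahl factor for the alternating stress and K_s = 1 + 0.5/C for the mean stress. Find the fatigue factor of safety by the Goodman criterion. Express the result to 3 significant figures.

3.72

C = D/d = 96.0/9.7 = 9.8969; K_W = (4C−1)/(4C−4)+0.615/C = 1.1464; K_s = 1+0.5/C = 1.0505
F_a = (F_max−F_min)/2 = 116.5 N; F_m = (F_max+F_min)/2 = 420.5 N
τ_a = K_W·8F_aD/(πd³) = 1.1464 × 31.205 = 35.774 MPa
τ_m = K_s·8F_mD/(πd³) = 1.0505 × 112.63 = 118.32 MPa
Goodman: 1/n_f = τ_a/S_se + τ_m/S_su = 35.774/313 + 118.32/767 = 0.11430 + 0.15427 = 0.26856
n_f = 1/0.26856 = 3.724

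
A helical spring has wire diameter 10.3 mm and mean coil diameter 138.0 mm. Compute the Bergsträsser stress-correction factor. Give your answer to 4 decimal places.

C = D/d = 138.0/10.3 = 13.3981
K_B = (4C+2)/(4C−3) = 55.592/50.592 = 1.0988

1.0988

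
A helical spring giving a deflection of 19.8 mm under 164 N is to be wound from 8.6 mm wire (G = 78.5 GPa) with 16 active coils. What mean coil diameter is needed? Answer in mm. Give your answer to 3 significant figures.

74.0 mm

Required rate k = F/δ = 164/19.8 = 8.2828 N/mm
D = (Gd⁴/(8N_a·k))^(1/3) = (78.5×10³·8.6⁴/(8·16·8.2828))^(1/3)
  = (405018)^(1/3) = 73.9875 mm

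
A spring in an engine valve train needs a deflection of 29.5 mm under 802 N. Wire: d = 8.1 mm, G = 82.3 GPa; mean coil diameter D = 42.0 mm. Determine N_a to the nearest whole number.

Required rate k = F/δ = 802/29.5 = 27.186 N/mm
N_a = Gd⁴/(8D³k) = (82.3×10³ × 8.1⁴)/(8 × 42.0³ × 27.186)
    = 3.54275e+08 / 1.61135e+07 = 21.99 → 22 coils

22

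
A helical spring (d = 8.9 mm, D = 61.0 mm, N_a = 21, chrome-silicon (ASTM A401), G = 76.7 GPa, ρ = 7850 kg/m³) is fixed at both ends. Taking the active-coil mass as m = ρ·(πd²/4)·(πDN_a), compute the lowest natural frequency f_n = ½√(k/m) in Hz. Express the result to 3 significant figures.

k = Gd⁴/(8D³N_a) = (76.7×10³)(8.9⁴)/(8·61.0³·21) = 12.62 N/mm = 12620 N/m
Wire length L = πDN_a = π·61.0·21 = 4024.4 mm
m = ρ·(πd²/4)·L = 7850 × 62.211×10⁻⁶ m² × 4.0244 m = 1.9653 kg
f_n = ½√(k/m) = 0.5·√(12620/1.9653) = 0.5·√(6421.2) = 40.066 Hz

40.1 Hz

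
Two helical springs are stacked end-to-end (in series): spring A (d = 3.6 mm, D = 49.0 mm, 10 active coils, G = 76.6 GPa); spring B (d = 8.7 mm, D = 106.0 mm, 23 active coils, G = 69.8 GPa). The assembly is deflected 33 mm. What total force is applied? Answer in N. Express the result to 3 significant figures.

k_A = Gd⁴/(8D³N_a) = (76.6×10³)(3.6⁴)/(8·49.0³·10) = 1.367 N/mm
k_B = Gd⁴/(8D³N_a) = (69.8×10³)(8.7⁴)/(8·106.0³·23) = 1.8247 N/mm
Series: 1/k_eq = 1/1.367 + 1/1.8247 = 1.2796; k_eq = 0.78151 N/mm
F = k_eq·δ = 0.78151·33 = 25.79 N

25.8 N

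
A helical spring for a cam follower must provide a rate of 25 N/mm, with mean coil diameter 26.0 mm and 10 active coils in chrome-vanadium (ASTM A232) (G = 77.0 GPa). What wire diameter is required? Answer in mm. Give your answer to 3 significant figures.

4.62 mm

d = (8D³N_a·k / G)^(1/4) = (8·26.0³·10·25 / (77.0×10³))^0.25
  = (456.52)^0.25 = 4.6224 mm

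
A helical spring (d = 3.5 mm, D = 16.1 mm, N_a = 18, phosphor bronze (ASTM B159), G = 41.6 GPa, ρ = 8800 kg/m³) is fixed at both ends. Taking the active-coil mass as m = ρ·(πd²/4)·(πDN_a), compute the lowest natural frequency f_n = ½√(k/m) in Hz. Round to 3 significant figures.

k = Gd⁴/(8D³N_a) = (41.6×10³)(3.5⁴)/(8·16.1³·18) = 10.388 N/mm = 10388 N/m
Wire length L = πDN_a = π·16.1·18 = 910.43 mm
m = ρ·(πd²/4)·L = 8800 × 9.6211×10⁻⁶ m² × 0.91043 m = 0.077083 kg
f_n = ½√(k/m) = 0.5·√(10388/0.077083) = 0.5·√(1.3476e+05) = 183.55 Hz

184 Hz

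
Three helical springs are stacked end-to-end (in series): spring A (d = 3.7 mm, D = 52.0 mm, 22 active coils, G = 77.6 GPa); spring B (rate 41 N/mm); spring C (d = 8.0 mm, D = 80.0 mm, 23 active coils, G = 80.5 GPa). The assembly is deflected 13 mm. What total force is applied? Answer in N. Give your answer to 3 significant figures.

6.46 N

k_A = Gd⁴/(8D³N_a) = (77.6×10³)(3.7⁴)/(8·52.0³·22) = 0.58769 N/mm
k_C = Gd⁴/(8D³N_a) = (80.5×10³)(8.0⁴)/(8·80.0³·23) = 3.5 N/mm
Series: 1/k_eq = 1/0.58769 + 1/41 + 1/3.5 = 2.0117; k_eq = 0.49709 N/mm
F = k_eq·δ = 0.49709·13 = 6.4622 N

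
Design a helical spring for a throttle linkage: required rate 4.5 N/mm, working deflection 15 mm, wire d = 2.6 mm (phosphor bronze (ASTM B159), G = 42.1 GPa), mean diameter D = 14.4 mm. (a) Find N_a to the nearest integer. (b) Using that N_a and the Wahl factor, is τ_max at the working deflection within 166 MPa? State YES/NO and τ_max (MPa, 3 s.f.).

N_a = Gd⁴/(8D³k) = (42.1×10³)(2.6⁴)/(8·14.4³·4.5) = 17.9 → N_a = 18
Actual rate k = Gd⁴/(8D³·18) = 4.4743 N/mm
Working load F = kδ = 4.4743·15 = 67.115 N
C = 14.4/2.6 = 5.5385; K_W = (4C−1)/(4C−4)+0.615/C = 1.2763
τ_max = K_W·8FD/(πd³) = 1.2763·140.02 = 178.71 MPa
τ_max > 166 MPa → exceeds allowable

(a) 18 coils; (b) NO, τ_max = 179 MPa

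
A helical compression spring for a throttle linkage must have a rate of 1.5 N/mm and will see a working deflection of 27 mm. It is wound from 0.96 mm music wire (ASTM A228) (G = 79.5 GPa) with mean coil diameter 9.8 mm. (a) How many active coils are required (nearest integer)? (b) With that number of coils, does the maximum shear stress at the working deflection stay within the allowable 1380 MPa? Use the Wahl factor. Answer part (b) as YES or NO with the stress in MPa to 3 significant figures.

N_a = Gd⁴/(8D³k) = (79.5×10³)(0.96⁴)/(8·9.8³·1.5) = 5.979 → N_a = 6
Actual rate k = Gd⁴/(8D³·6) = 1.4946 N/mm
Working load F = kδ = 1.4946·27 = 40.355 N
C = 9.8/0.96 = 10.2083; K_W = (4C−1)/(4C−4)+0.615/C = 1.1417
τ_max = K_W·8FD/(πd³) = 1.1417·1138.3 = 1299.6 MPa
τ_max ≤ 1380 MPa → acceptable

(a) 6 coils; (b) YES, τ_max = 1300 MPa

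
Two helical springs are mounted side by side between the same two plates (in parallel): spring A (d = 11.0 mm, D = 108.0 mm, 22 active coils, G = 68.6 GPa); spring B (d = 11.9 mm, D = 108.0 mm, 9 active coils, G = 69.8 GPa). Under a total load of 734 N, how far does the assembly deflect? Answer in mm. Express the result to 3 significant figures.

k_A = Gd⁴/(8D³N_a) = (68.6×10³)(11.0⁴)/(8·108.0³·22) = 4.5301 N/mm
k_B = Gd⁴/(8D³N_a) = (69.8×10³)(11.9⁴)/(8·108.0³·9) = 15.433 N/mm
Parallel: k_eq = 4.5301 + 15.433 = 19.963 N/mm
δ = F/k_eq = 734/19.963 = 36.768 mm

36.8 mm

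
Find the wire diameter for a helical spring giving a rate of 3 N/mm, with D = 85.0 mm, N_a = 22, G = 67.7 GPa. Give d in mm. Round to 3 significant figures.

8.32 mm

d = (8D³N_a·k / G)^(1/4) = (8·85.0³·22·3 / (67.7×10³))^0.25
  = (4789.6)^0.25 = 8.3191 mm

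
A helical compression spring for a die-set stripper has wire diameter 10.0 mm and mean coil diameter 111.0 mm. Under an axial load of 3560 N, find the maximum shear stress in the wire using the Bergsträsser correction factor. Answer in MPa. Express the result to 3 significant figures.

Spring index C = D/d = 111.0/10.0 = 11.1000
K_B = (4C+2)/(4C−3) = 46.400/41.400 = 1.1208
τ₀ = 8FD/(πd³) = 8·3560·111.0/(π·10.0³) = 3.16128e+06/3141.6 = 1006.3 MPa
τ_max = K·τ₀ = 1.1208 × 1006.3 = 1127.8 MPa

1130 MPa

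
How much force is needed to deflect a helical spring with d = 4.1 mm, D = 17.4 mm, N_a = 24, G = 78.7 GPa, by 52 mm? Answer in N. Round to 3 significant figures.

k = Gd⁴/(8D³N_a) = (78.7×10³)(4.1⁴)/(8·17.4³·24) = 21.987 N/mm
F = k·δ = 21.987 × 52 = 1143.3 N

1140 N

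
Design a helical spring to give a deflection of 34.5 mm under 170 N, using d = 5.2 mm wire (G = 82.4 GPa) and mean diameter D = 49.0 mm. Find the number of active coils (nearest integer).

Required rate k = F/δ = 170/34.5 = 4.9275 N/mm
N_a = Gd⁴/(8D³k) = (82.4×10³ × 5.2⁴)/(8 × 49.0³ × 4.9275)
    = 6.02477e+07 / 4.63776e+06 = 12.99 → 13 coils

13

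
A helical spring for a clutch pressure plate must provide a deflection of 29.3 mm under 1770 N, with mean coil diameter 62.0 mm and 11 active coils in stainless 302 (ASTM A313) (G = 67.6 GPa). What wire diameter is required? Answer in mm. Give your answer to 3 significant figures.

11.7 mm

Required rate k = F/δ = 1770/29.3 = 60.41 N/mm
d = (8D³N_a·k / G)^(1/4) = (8·62.0³·11·60.41 / (67.6×10³))^0.25
  = (18742)^0.25 = 11.7005 mm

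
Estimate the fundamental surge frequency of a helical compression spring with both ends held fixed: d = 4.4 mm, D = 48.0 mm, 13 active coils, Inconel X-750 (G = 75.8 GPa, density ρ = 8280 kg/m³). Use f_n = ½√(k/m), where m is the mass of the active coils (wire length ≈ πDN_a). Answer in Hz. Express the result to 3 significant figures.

k = Gd⁴/(8D³N_a) = (75.8×10³)(4.4⁴)/(8·48.0³·13) = 2.4701 N/mm = 2470.1 N/m
Wire length L = πDN_a = π·48.0·13 = 1960.4 mm
m = ρ·(πd²/4)·L = 8280 × 15.205×10⁻⁶ m² × 1.9604 m = 0.24681 kg
f_n = ½√(k/m) = 0.5·√(2470.1/0.24681) = 0.5·√(10008) = 50.021 Hz

50.0 Hz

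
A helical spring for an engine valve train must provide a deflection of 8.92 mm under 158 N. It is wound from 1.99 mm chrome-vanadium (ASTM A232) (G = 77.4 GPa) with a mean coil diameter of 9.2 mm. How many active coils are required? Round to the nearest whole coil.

11

Required rate k = F/δ = 158/8.92 = 17.713 N/mm
N_a = Gd⁴/(8D³k) = (77.4×10³ × 1.99⁴)/(8 × 9.2³ × 17.713)
    = 1.21382e+06 / 110343 = 11 → 11 coils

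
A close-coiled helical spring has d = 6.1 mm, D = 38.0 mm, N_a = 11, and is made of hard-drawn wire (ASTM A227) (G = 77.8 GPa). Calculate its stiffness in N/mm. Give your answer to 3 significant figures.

k = Gd⁴/(8D³N_a) = (77.8×10³ × 6.1⁴) / (8 × 38.0³ × 11)
  = 1.07721e+08 / 4.82874e+06 = 22.308 N/mm

22.3 N/mm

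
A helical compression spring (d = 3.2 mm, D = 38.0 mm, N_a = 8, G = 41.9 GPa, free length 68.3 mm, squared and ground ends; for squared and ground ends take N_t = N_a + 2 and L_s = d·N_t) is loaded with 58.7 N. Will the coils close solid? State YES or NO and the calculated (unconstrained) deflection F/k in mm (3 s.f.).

YES, δ = 46.9 mm

k = Gd⁴/(8D³N_a) = (41.9×10³)(3.2⁴)/(8·38.0³·8) = 1.2511 N/mm
N_t = 10; L_s = 3.2·10 = 32 mm; δ_solid = L₀ − L_s = 68.3 − 32 = 36.3 mm
δ = F/k = 58.7/1.2511 = 46.92 mm
δ ≥ δ_solid → spring goes solid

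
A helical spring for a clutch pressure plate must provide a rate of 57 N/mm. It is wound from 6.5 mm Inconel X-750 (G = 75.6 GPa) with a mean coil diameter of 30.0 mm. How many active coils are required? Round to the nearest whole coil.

11

N_a = Gd⁴/(8D³k) = (75.6×10³ × 6.5⁴)/(8 × 30.0³ × 57)
    = 1.34951e+08 / 1.2312e+07 = 10.96 → 11 coils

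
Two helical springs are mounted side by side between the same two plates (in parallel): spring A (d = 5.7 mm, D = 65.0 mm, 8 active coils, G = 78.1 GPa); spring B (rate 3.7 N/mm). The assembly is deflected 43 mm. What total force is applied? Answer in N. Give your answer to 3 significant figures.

361 N

k_A = Gd⁴/(8D³N_a) = (78.1×10³)(5.7⁴)/(8·65.0³·8) = 4.6906 N/mm
Parallel: k_eq = 4.6906 + 3.7 = 8.3906 N/mm
F = k_eq·δ = 8.3906·43 = 360.8 N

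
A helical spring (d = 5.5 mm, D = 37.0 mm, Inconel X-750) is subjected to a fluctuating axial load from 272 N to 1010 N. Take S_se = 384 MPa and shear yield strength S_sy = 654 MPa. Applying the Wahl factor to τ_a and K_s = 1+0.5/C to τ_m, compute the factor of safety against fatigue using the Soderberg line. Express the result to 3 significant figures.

0.793

C = D/d = 37.0/5.5 = 6.7273; K_W = (4C−1)/(4C−4)+0.615/C = 1.2224; K_s = 1+0.5/C = 1.0743
F_a = (F_max−F_min)/2 = 369 N; F_m = (F_max+F_min)/2 = 641 N
τ_a = K_W·8F_aD/(πd³) = 1.2224 × 208.97 = 255.44 MPa
τ_m = K_s·8F_mD/(πd³) = 1.0743 × 363 = 389.98 MPa
Soderberg: 1/n_f = τ_a/S_se + τ_m/S_sy = 255.44/384 + 389.98/654 = 0.66520 + 0.59631 = 1.2615
n_f = 1/1.2615 = 0.7927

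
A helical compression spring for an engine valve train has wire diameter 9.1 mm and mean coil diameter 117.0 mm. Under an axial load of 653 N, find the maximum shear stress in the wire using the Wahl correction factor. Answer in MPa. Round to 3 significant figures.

287 MPa

Spring index C = D/d = 117.0/9.1 = 12.8571
K_W = (4C−1)/(4C−4) + 0.615/C = 50.429/47.429 + 0.0478 = 1.1111
τ₀ = 8FD/(πd³) = 8·653·117.0/(π·9.1³) = 611208/2367.4 = 258.18 MPa
τ_max = K·τ₀ = 1.1111 × 258.18 = 286.86 MPa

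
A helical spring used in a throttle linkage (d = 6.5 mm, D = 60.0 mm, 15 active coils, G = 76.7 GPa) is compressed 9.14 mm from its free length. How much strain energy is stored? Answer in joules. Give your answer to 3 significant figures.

0.221 J

k = Gd⁴/(8D³N_a) = (76.7×10³)(6.5⁴)/(8·60.0³·15) = 5.2822 N/mm
U = ½kδ² = 0.5 × 5.2822 × 9.14² = 220.64 N·mm = 0.22064 J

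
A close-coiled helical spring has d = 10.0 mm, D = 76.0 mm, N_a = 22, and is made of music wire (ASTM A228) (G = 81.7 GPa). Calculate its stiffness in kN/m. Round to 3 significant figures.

10.6 kN/m

k = Gd⁴/(8D³N_a) = (81.7×10³ × 10.0⁴) / (8 × 76.0³ × 22)
  = 8.17e+08 / 7.72598e+07 = 10.575 N/mm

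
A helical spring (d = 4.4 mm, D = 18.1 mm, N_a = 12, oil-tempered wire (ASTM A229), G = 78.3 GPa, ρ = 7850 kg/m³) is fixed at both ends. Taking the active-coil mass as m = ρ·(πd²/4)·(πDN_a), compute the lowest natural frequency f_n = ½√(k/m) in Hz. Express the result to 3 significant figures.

398 Hz

k = Gd⁴/(8D³N_a) = (78.3×10³)(4.4⁴)/(8·18.1³·12) = 51.554 N/mm = 51554 N/m
Wire length L = πDN_a = π·18.1·12 = 682.35 mm
m = ρ·(πd²/4)·L = 7850 × 15.205×10⁻⁶ m² × 0.68235 m = 0.081447 kg
f_n = ½√(k/m) = 0.5·√(51554/0.081447) = 0.5·√(6.3298e+05) = 397.8 Hz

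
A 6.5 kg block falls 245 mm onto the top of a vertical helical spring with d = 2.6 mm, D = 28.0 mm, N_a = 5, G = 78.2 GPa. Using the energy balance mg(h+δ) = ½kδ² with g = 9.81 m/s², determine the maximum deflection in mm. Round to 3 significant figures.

105 mm

k = Gd⁴/(8D³N_a) = (78.2×10³)(2.6⁴)/(8·28.0³·5) = 4.0697 N/mm
W = mg = 6.5 × 9.81 = 63.765 N
½kδ² − Wδ − Wh = 0 → δ = (W + √(W² + 2kWh))/k
δ = (63.765 + √(4066 + 127158))/4.0697 = (63.765 + 362.25)/4.0697 = 104.68 mm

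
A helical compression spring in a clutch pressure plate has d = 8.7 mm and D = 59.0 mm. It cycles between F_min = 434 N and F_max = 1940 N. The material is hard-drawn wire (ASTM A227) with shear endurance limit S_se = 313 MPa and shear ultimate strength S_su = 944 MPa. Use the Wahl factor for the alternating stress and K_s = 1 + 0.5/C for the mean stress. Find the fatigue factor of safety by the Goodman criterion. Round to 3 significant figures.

C = D/d = 59.0/8.7 = 6.7816; K_W = (4C−1)/(4C−4)+0.615/C = 1.2204; K_s = 1+0.5/C = 1.0737
F_a = (F_max−F_min)/2 = 753 N; F_m = (F_max+F_min)/2 = 1187 N
τ_a = K_W·8F_aD/(πd³) = 1.2204 × 171.8 = 209.67 MPa
τ_m = K_s·8F_mD/(πd³) = 1.0737 × 270.82 = 290.79 MPa
Goodman: 1/n_f = τ_a/S_se + τ_m/S_su = 209.67/313 + 290.79/944 = 0.66987 + 0.30804 = 0.97791
n_f = 1/0.97791 = 1.023

1.02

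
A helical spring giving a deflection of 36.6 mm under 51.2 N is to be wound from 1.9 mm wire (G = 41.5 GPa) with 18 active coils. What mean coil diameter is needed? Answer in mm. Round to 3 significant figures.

13.9 mm

Required rate k = F/δ = 51.2/36.6 = 1.3989 N/mm
D = (Gd⁴/(8N_a·k))^(1/3) = (41.5×10³·1.9⁴/(8·18·1.3989))^(1/3)
  = (2684.8)^(1/3) = 13.8986 mm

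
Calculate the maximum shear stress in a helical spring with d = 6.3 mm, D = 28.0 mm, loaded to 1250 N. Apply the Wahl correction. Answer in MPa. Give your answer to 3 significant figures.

483 MPa

Spring index C = D/d = 28.0/6.3 = 4.4444
K_W = (4C−1)/(4C−4) + 0.615/C = 16.778/13.778 + 0.1384 = 1.3561
τ₀ = 8FD/(πd³) = 8·1250·28.0/(π·6.3³) = 280000/785.55 = 356.44 MPa
τ_max = K·τ₀ = 1.3561 × 356.44 = 483.37 MPa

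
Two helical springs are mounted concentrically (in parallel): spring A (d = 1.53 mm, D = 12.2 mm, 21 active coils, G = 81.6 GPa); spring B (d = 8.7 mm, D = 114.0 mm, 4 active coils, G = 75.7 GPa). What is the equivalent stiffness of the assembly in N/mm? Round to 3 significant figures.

k_A = Gd⁴/(8D³N_a) = (81.6×10³)(1.53⁴)/(8·12.2³·21) = 1.4658 N/mm
k_B = Gd⁴/(8D³N_a) = (75.7×10³)(8.7⁴)/(8·114.0³·4) = 9.1476 N/mm
Parallel: k_eq = 1.4658 + 9.1476 = 10.613 N/mm

10.6 N/mm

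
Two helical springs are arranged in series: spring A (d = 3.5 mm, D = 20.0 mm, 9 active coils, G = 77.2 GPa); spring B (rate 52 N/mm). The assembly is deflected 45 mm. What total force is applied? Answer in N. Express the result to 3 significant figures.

k_A = Gd⁴/(8D³N_a) = (77.2×10³)(3.5⁴)/(8·20.0³·9) = 20.113 N/mm
Series: 1/k_eq = 1/20.113 + 1/52 = 0.068951; k_eq = 14.503 N/mm
F = k_eq·δ = 14.503·45 = 652.64 N

653 N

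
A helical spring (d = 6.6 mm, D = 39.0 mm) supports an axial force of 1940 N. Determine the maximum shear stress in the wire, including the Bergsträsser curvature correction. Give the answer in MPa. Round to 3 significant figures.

833 MPa

Spring index C = D/d = 39.0/6.6 = 5.9091
K_B = (4C+2)/(4C−3) = 25.636/20.636 = 1.2423
τ₀ = 8FD/(πd³) = 8·1940·39.0/(π·6.6³) = 605280/903.2 = 670.15 MPa
τ_max = K·τ₀ = 1.2423 × 670.15 = 832.53 MPa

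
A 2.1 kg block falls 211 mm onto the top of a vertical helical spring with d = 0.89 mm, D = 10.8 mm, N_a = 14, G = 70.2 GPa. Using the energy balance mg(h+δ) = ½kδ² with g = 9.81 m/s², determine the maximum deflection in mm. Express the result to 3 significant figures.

245 mm

k = Gd⁴/(8D³N_a) = (70.2×10³)(0.89⁴)/(8·10.8³·14) = 0.31218 N/mm
W = mg = 2.1 × 9.81 = 20.601 N
½kδ² − Wδ − Wh = 0 → δ = (W + √(W² + 2kWh))/k
δ = (20.601 + √(424.4 + 2713.99))/0.31218 = (20.601 + 56.021)/0.31218 = 245.44 mm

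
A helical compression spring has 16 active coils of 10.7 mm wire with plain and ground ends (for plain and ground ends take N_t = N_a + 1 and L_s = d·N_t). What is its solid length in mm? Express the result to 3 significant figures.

plain and ground ends: N_t = N_a + 1 = 16 + 1 = 17
L_s = d·N_t = 10.7 × 17 = 181.9 mm

182 mm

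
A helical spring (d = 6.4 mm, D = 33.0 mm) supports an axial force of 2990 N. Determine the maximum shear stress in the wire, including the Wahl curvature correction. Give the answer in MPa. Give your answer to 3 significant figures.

1250 MPa

Spring index C = D/d = 33.0/6.4 = 5.1562
K_W = (4C−1)/(4C−4) + 0.615/C = 19.625/16.625 + 0.1193 = 1.2997
τ₀ = 8FD/(πd³) = 8·2990·33.0/(π·6.4³) = 789360/823.55 = 958.48 MPa
τ_max = K·τ₀ = 1.2997 × 958.48 = 1245.8 MPa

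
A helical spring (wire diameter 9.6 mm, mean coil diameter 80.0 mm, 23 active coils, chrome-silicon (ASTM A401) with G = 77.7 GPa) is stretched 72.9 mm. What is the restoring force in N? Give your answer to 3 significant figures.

511 N

k = Gd⁴/(8D³N_a) = (77.7×10³)(9.6⁴)/(8·80.0³·23) = 7.0052 N/mm
F = k·δ = 7.0052 × 72.9 = 510.68 N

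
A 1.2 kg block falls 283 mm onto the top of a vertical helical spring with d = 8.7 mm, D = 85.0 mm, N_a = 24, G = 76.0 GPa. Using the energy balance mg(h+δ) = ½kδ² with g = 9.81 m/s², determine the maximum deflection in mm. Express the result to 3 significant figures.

45.8 mm

k = Gd⁴/(8D³N_a) = (76.0×10³)(8.7⁴)/(8·85.0³·24) = 3.6926 N/mm
W = mg = 1.2 × 9.81 = 11.772 N
½kδ² − Wδ − Wh = 0 → δ = (W + √(W² + 2kWh))/k
δ = (11.772 + √(138.58 + 24603.6))/3.6926 = (11.772 + 157.3)/3.6926 = 45.786 mm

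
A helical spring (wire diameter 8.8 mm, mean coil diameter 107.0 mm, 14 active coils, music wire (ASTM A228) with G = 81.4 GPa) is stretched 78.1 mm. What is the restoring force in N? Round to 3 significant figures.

k = Gd⁴/(8D³N_a) = (81.4×10³)(8.8⁴)/(8·107.0³·14) = 3.5578 N/mm
F = k·δ = 3.5578 × 78.1 = 277.87 N

278 N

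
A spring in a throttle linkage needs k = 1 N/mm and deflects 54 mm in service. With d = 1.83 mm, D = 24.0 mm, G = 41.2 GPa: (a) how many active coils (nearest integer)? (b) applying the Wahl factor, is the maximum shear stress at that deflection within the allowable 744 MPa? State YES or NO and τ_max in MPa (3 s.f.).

(a) 4 coils; (b) YES, τ_max = 624 MPa

N_a = Gd⁴/(8D³k) = (41.2×10³)(1.83⁴)/(8·24.0³·1) = 4.178 → N_a = 4
Actual rate k = Gd⁴/(8D³·4) = 1.0445 N/mm
Working load F = kδ = 1.0445·54 = 56.404 N
C = 24.0/1.83 = 13.1148; K_W = (4C−1)/(4C−4)+0.615/C = 1.1088
τ_max = K_W·8FD/(πd³) = 1.1088·562.48 = 623.68 MPa
τ_max ≤ 744 MPa → acceptable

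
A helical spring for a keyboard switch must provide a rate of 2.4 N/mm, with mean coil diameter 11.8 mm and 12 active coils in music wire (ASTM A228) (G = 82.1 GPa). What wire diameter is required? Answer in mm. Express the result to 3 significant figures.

1.47 mm

d = (8D³N_a·k / G)^(1/4) = (8·11.8³·12·2.4 / (82.1×10³))^0.25
  = (4.6109)^0.25 = 1.4654 mm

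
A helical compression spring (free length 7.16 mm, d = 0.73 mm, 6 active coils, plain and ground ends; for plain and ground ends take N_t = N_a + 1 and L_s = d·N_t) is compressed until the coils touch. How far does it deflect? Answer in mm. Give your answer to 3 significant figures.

2.05 mm

N_t = 7; L_s = 0.73·7 = 5.11 mm
δ_solid = L₀ − L_s = 7.16 − 5.11 = 2.05 mm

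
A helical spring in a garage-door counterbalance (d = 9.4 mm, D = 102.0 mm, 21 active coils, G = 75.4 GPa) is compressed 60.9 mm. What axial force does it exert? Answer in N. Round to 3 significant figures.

k = Gd⁴/(8D³N_a) = (75.4×10³)(9.4⁴)/(8·102.0³·21) = 3.302 N/mm
F = k·δ = 3.302 × 60.9 = 201.09 N

201 N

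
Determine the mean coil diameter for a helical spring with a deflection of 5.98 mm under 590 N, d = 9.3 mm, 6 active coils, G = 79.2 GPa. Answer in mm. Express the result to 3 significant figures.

Required rate k = F/δ = 590/5.98 = 98.662 N/mm
D = (Gd⁴/(8N_a·k))^(1/3) = (79.2×10³·9.3⁴/(8·6·98.662))^(1/3)
  = (125102)^(1/3) = 50.0136 mm

50.0 mm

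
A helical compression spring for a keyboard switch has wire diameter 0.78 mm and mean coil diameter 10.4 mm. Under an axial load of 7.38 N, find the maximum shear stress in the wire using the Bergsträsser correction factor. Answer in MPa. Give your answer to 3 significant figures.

Spring index C = D/d = 10.4/0.78 = 13.3333
K_B = (4C+2)/(4C−3) = 55.333/50.333 = 1.0993
τ₀ = 8FD/(πd³) = 8·7.38·10.4/(π·0.78³) = 614.016/1.4908 = 411.86 MPa
τ_max = K·τ₀ = 1.0993 × 411.86 = 452.77 MPa

453 MPa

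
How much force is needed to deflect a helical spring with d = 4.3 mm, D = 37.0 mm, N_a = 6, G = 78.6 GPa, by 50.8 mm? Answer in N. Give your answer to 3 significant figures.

561 N

k = Gd⁴/(8D³N_a) = (78.6×10³)(4.3⁴)/(8·37.0³·6) = 11.052 N/mm
F = k·δ = 11.052 × 50.8 = 561.45 N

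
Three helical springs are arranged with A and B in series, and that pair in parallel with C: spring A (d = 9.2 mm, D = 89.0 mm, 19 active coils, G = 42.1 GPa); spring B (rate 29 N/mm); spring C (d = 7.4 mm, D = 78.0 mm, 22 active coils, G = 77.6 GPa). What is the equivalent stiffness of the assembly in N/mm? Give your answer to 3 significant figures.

k_A = Gd⁴/(8D³N_a) = (42.1×10³)(9.2⁴)/(8·89.0³·19) = 2.8146 N/mm
k_C = Gd⁴/(8D³N_a) = (77.6×10³)(7.4⁴)/(8·78.0³·22) = 2.7861 N/mm
Springs A,B series: k_AB = 1/(1/2.8146+1/29) = 2.5656 N/mm; parallel with C: k_eq = 2.5656+2.7861 = 5.3517 N/mm

5.35 N/mm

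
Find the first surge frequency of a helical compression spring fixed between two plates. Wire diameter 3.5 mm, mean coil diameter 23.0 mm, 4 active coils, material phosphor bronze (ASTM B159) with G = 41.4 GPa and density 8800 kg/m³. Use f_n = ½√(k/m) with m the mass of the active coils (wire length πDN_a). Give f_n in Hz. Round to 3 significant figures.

404 Hz

k = Gd⁴/(8D³N_a) = (41.4×10³)(3.5⁴)/(8·23.0³·4) = 15.957 N/mm = 15957 N/m
Wire length L = πDN_a = π·23.0·4 = 289.03 mm
m = ρ·(πd²/4)·L = 8800 × 9.6211×10⁻⁶ m² × 0.28903 m = 0.024471 kg
f_n = ½√(k/m) = 0.5·√(15957/0.024471) = 0.5·√(6.5207e+05) = 403.75 Hz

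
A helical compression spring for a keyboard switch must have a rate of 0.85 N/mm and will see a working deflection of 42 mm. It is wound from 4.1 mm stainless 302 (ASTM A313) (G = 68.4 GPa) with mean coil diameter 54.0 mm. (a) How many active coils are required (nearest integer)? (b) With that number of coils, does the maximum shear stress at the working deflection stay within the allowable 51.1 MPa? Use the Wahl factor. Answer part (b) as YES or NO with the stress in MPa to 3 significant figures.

N_a = Gd⁴/(8D³k) = (68.4×10³)(4.1⁴)/(8·54.0³·0.85) = 18.05 → N_a = 18
Actual rate k = Gd⁴/(8D³·18) = 0.85241 N/mm
Working load F = kδ = 0.85241·42 = 35.801 N
C = 54.0/4.1 = 13.1707; K_W = (4C−1)/(4C−4)+0.615/C = 1.1083
τ_max = K_W·8FD/(πd³) = 1.1083·71.43 = 79.167 MPa
τ_max > 51.1 MPa → exceeds allowable

(a) 18 coils; (b) NO, τ_max = 79.2 MPa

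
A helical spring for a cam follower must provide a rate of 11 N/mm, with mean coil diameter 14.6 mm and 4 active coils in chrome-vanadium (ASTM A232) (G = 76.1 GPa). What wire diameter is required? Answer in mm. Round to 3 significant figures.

1.95 mm

d = (8D³N_a·k / G)^(1/4) = (8·14.6³·4·11 / (76.1×10³))^0.25
  = (14.395)^0.25 = 1.9478 mm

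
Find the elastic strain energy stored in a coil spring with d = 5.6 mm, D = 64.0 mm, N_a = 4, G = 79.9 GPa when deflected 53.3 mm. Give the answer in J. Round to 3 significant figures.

k = Gd⁴/(8D³N_a) = (79.9×10³)(5.6⁴)/(8·64.0³·4) = 9.3672 N/mm
U = ½kδ² = 0.5 × 9.3672 × 53.3² = 13306 N·mm = 13.306 J

13.3 J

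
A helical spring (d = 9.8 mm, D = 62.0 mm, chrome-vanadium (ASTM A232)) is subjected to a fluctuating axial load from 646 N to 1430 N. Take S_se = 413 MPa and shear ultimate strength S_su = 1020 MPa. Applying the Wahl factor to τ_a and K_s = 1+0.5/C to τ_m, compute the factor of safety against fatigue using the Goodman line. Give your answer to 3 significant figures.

2.62

C = D/d = 62.0/9.8 = 6.3265; K_W = (4C−1)/(4C−4)+0.615/C = 1.2380; K_s = 1+0.5/C = 1.0790
F_a = (F_max−F_min)/2 = 392 N; F_m = (F_max+F_min)/2 = 1038 N
τ_a = K_W·8F_aD/(πd³) = 1.2380 × 65.757 = 81.408 MPa
τ_m = K_s·8F_mD/(πd³) = 1.0790 × 174.12 = 187.88 MPa
Goodman: 1/n_f = τ_a/S_se + τ_m/S_su = 81.408/413 + 187.88/1020 = 0.19711 + 0.18420 = 0.38131
n_f = 1/0.38131 = 2.623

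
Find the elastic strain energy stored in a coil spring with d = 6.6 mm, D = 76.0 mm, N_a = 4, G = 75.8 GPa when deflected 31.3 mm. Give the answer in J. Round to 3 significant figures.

k = Gd⁴/(8D³N_a) = (75.8×10³)(6.6⁴)/(8·76.0³·4) = 10.239 N/mm
U = ½kδ² = 0.5 × 10.239 × 31.3² = 5015.5 N·mm = 5.0155 J

5.02 J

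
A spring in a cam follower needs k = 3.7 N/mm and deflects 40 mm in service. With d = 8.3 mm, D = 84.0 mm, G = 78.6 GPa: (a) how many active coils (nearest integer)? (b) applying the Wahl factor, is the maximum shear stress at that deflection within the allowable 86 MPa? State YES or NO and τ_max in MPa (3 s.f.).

N_a = Gd⁴/(8D³k) = (78.6×10³)(8.3⁴)/(8·84.0³·3.7) = 21.26 → N_a = 21
Actual rate k = Gd⁴/(8D³·21) = 3.7462 N/mm
Working load F = kδ = 3.7462·40 = 149.85 N
C = 84.0/8.3 = 10.1205; K_W = (4C−1)/(4C−4)+0.615/C = 1.1430
τ_max = K_W·8FD/(πd³) = 1.1430·56.057 = 64.074 MPa
τ_max ≤ 86 MPa → acceptable

(a) 21 coils; (b) YES, τ_max = 64.1 MPa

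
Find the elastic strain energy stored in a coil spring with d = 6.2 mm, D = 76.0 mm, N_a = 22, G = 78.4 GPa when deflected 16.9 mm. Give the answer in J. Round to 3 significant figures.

0.214 J

k = Gd⁴/(8D³N_a) = (78.4×10³)(6.2⁴)/(8·76.0³·22) = 1.4994 N/mm
U = ½kδ² = 0.5 × 1.4994 × 16.9² = 214.13 N·mm = 0.21413 J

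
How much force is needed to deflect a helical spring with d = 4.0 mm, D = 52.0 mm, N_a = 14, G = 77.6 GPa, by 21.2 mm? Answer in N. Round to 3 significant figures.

k = Gd⁴/(8D³N_a) = (77.6×10³)(4.0⁴)/(8·52.0³·14) = 1.2615 N/mm
F = k·δ = 1.2615 × 21.2 = 26.743 N

26.7 N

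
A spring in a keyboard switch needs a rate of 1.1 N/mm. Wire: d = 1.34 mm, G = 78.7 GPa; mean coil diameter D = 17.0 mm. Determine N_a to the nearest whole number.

6

N_a = Gd⁴/(8D³k) = (78.7×10³ × 1.34⁴)/(8 × 17.0³ × 1.1)
    = 253743 / 43234.4 = 5.869 → 6 coils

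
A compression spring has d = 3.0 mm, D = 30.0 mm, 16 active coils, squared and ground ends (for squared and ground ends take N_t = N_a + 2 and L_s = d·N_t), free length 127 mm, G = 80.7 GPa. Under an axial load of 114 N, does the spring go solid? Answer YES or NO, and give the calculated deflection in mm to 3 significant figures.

k = Gd⁴/(8D³N_a) = (80.7×10³)(3.0⁴)/(8·30.0³·16) = 1.8914 N/mm
N_t = 18; L_s = 3.0·18 = 54 mm; δ_solid = L₀ − L_s = 127 − 54 = 73 mm
δ = F/k = 114/1.8914 = 60.273 mm
δ < δ_solid → spring does not go solid

NO, δ = 60.3 mm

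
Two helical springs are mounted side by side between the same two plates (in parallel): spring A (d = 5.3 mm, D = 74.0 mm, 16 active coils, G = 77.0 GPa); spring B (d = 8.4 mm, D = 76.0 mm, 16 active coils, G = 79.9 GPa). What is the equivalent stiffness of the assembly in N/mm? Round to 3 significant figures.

8.25 N/mm

k_A = Gd⁴/(8D³N_a) = (77.0×10³)(5.3⁴)/(8·74.0³·16) = 1.1714 N/mm
k_B = Gd⁴/(8D³N_a) = (79.9×10³)(8.4⁴)/(8·76.0³·16) = 7.0797 N/mm
Parallel: k_eq = 1.1714 + 7.0797 = 8.251 N/mm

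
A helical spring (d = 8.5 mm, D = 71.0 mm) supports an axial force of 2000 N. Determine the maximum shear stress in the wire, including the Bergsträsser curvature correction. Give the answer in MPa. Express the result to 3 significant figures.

Spring index C = D/d = 71.0/8.5 = 8.3529
K_B = (4C+2)/(4C−3) = 35.412/30.412 = 1.1644
τ₀ = 8FD/(πd³) = 8·2000·71.0/(π·8.5³) = 1.136e+06/1929.3 = 588.81 MPa
τ_max = K·τ₀ = 1.1644 × 588.81 = 685.61 MPa

686 MPa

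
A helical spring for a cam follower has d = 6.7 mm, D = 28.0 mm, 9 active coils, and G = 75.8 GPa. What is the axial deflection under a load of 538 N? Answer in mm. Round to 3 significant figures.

5.57 mm

k = Gd⁴/(8D³N_a) = (75.8×10³)(6.7⁴)/(8·28.0³·9) = 96.641 N/mm
δ = F/k = 538 / 96.641 = 5.567 mm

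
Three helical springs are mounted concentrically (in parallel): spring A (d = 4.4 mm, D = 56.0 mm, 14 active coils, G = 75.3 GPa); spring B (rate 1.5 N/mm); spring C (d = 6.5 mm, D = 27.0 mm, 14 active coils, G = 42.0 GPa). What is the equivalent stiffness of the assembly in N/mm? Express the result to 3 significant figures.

36.9 N/mm

k_A = Gd⁴/(8D³N_a) = (75.3×10³)(4.4⁴)/(8·56.0³·14) = 1.4349 N/mm
k_C = Gd⁴/(8D³N_a) = (42.0×10³)(6.5⁴)/(8·27.0³·14) = 34.009 N/mm
Parallel: k_eq = 1.4349 + 1.5 + 34.009 = 36.944 N/mm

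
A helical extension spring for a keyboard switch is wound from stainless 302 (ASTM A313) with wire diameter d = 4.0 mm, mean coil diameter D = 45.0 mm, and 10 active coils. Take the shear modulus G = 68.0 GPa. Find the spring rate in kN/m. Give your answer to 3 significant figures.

2.39 kN/m

k = Gd⁴/(8D³N_a) = (68.0×10³ × 4.0⁴) / (8 × 45.0³ × 10)
  = 1.7408e+07 / 7.29e+06 = 2.3879 N/mm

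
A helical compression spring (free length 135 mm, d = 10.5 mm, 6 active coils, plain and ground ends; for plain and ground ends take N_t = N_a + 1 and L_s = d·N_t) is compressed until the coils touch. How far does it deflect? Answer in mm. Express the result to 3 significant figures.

N_t = 7; L_s = 10.5·7 = 73.5 mm
δ_solid = L₀ − L_s = 135 − 73.5 = 61.5 mm

61.5 mm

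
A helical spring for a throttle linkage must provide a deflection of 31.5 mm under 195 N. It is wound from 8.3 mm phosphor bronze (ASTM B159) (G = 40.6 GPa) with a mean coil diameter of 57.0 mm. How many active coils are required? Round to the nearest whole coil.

Required rate k = F/δ = 195/31.5 = 6.1905 N/mm
N_a = Gd⁴/(8D³k) = (40.6×10³ × 8.3⁴)/(8 × 57.0³ × 6.1905)
    = 1.92681e+08 / 9.17146e+06 = 21.01 → 21 coils

21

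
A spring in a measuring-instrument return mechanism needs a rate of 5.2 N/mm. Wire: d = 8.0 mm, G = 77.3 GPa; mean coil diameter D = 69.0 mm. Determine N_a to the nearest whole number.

N_a = Gd⁴/(8D³k) = (77.3×10³ × 8.0⁴)/(8 × 69.0³ × 5.2)
    = 3.16621e+08 / 1.3666e+07 = 23.17 → 23 coils

23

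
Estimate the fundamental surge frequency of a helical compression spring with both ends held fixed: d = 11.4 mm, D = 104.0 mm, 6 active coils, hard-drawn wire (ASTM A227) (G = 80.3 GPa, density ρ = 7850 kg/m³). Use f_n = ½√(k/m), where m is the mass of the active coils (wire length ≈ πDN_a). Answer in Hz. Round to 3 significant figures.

k = Gd⁴/(8D³N_a) = (80.3×10³)(11.4⁴)/(8·104.0³·6) = 25.118 N/mm = 25118 N/m
Wire length L = πDN_a = π·104.0·6 = 1960.4 mm
m = ρ·(πd²/4)·L = 7850 × 102.07×10⁻⁶ m² × 1.9604 m = 1.5707 kg
f_n = ½√(k/m) = 0.5·√(25118/1.5707) = 0.5·√(15992) = 63.229 Hz

63.2 Hz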